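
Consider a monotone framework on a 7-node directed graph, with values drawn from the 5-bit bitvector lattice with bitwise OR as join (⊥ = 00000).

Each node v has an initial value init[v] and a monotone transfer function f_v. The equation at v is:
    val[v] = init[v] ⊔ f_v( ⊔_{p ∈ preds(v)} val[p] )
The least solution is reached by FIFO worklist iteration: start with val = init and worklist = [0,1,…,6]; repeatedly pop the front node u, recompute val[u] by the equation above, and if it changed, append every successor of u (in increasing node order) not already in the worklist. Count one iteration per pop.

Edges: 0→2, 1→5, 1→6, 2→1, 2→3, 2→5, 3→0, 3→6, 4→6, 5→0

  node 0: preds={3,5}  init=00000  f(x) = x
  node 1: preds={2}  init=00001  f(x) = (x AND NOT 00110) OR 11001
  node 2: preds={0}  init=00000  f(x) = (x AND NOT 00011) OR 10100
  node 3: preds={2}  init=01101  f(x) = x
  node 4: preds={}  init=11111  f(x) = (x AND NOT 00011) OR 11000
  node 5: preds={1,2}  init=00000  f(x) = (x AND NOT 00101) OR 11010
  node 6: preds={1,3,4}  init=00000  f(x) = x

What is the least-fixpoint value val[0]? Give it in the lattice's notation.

11111

Trace (10 dequeues):
  [1] u=0 | in 01101 | out 01101 | prev 00000 | push {}
  [2] u=1 | in 00000 | out 11001 | prev 00001 | push {}
  [3] u=2 | in 01101 | out 11100 | prev 00000 | push {1}
  [4] u=3 | in 11100 | out 11101 | prev 01101 | push {0}
  [5] u=4 | in 00000 | out 11111 | ==
  [6] u=5 | in 11101 | out 11010 | prev 00000 | push {}
  [7] u=6 | in 11111 | out 11111 | prev 00000 | push {}
  [8] u=1 | in 11100 | out 11001 | ==
  [9] u=0 | in 11111 | out 11111 | prev 01101 | push {2}
  [10] u=2 | in 11111 | out 11100 | ==

Converged values:
  [0] 11111
  [1] 11001
  [2] 11100
  [3] 11101
  [4] 11111
  [5] 11010
  [6] 11111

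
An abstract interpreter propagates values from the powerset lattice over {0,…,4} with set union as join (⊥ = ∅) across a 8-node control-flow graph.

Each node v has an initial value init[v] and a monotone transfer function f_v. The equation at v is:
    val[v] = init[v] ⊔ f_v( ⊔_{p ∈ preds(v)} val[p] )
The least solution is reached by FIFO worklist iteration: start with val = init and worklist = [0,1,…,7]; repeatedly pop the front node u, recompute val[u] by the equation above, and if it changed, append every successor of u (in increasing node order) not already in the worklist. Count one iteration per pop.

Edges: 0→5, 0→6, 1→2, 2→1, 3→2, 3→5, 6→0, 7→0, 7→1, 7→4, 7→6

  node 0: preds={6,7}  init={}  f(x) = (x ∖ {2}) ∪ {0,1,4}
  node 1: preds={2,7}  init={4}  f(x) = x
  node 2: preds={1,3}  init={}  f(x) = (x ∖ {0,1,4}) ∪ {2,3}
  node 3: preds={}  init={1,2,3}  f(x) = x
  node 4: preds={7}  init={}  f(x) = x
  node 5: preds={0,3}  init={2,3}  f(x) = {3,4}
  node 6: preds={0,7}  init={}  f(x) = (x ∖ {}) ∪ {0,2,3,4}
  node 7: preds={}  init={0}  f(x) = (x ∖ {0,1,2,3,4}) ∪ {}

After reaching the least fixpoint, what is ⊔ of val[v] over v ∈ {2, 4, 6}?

{0,1,2,3,4}

Iteration log — 13 steps:
  step 1. node 0  ⊔preds={0}  new={0,1,4}  old={}  +wl: 
  step 2. node 1  ⊔preds={0}  new={0,4}  old={4}  +wl: 
  step 3. node 2  ⊔preds={0,1,2,3,4}  new={2,3}  old={}  +wl: 1
  step 4. node 3  ⊔preds={}  new={1,2,3}  stable
  step 5. node 4  ⊔preds={0}  new={0}  old={}  +wl: 
  step 6. node 5  ⊔preds={0,1,2,3,4}  new={2,3,4}  old={2,3}  +wl: 
  step 7. node 6  ⊔preds={0,1,4}  new={0,1,2,3,4}  old={}  +wl: 0
  step 8. node 7  ⊔preds={}  new={0}  stable
  step 9. node 1  ⊔preds={0,2,3}  new={0,2,3,4}  old={0,4}  +wl: 2
  step 10. node 0  ⊔preds={0,1,2,3,4}  new={0,1,3,4}  old={0,1,4}  +wl: 5,6
  step 11. node 2  ⊔preds={0,1,2,3,4}  new={2,3}  stable
  step 12. node 5  ⊔preds={0,1,2,3,4}  new={2,3,4}  stable
  step 13. node 6  ⊔preds={0,1,3,4}  new={0,1,2,3,4}  stable

Least fixpoint reached:
  node 0: {0,1,3,4}
  node 1: {0,2,3,4}
  node 2: {2,3}
  node 3: {1,2,3}
  node 4: {0}
  node 5: {2,3,4}
  node 6: {0,1,2,3,4}
  node 7: {0}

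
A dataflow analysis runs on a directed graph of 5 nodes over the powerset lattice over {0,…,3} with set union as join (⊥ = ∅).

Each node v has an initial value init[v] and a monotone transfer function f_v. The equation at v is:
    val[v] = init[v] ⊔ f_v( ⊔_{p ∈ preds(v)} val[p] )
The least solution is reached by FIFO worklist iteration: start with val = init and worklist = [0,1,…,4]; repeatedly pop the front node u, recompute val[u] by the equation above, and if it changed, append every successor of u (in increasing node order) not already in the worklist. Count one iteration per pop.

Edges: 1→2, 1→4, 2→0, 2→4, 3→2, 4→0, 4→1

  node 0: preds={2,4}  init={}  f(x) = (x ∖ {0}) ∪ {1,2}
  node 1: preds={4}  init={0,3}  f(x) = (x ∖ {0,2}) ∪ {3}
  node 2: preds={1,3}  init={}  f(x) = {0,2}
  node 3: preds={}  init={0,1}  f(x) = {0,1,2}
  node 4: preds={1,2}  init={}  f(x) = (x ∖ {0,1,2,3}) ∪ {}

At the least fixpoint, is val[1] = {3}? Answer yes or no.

no

Trace (7 dequeues):
  [1] u=0 | in {} | out {1,2} | prev {} | push {}
  [2] u=1 | in {} | out {0,3} | ==
  [3] u=2 | in {0,1,3} | out {0,2} | prev {} | push {0}
  [4] u=3 | in {} | out {0,1,2} | prev {0,1} | push {2}
  [5] u=4 | in {0,2,3} | out {} | ==
  [6] u=0 | in {0,2} | out {1,2} | ==
  [7] u=2 | in {0,1,2,3} | out {0,2} | ==

Converged values:
  [0] {1,2}
  [1] {0,3}
  [2] {0,2}
  [3] {0,1,2}
  [4] {}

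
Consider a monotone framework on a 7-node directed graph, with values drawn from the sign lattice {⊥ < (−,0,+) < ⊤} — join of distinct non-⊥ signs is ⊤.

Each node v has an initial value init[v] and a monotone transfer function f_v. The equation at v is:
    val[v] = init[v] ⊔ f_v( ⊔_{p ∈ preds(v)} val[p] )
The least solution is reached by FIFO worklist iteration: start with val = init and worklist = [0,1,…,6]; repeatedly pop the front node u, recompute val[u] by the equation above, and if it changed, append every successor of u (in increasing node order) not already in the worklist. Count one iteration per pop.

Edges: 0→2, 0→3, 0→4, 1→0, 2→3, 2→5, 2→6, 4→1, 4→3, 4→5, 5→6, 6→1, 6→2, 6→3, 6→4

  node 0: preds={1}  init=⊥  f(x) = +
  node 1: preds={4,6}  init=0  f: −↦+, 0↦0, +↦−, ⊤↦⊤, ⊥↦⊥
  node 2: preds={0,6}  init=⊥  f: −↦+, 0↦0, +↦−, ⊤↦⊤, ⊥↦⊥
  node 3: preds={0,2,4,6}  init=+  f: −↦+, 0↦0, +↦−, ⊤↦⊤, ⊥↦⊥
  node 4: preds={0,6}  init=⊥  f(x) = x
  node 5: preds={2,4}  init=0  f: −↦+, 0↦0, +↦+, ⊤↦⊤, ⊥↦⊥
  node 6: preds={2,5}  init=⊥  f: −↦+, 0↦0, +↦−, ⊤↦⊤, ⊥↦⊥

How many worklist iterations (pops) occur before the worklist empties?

16

Worklist (16 pops):
  #1 pop 0: in=0 → + (was ⊥); enqueue []
  #2 pop 1: in=⊥ → 0 (no change)
  #3 pop 2: in=+ → − (was ⊥); enqueue []
  #4 pop 3: in=⊤ → ⊤ (was +); enqueue []
  #5 pop 4: in=+ → + (was ⊥); enqueue [1,3]
  #6 pop 5: in=⊤ → ⊤ (was 0); enqueue []
  #7 pop 6: in=⊤ → ⊤ (was ⊥); enqueue [2,4]
  #8 pop 1: in=⊤ → ⊤ (was 0); enqueue [0]
  #9 pop 3: in=⊤ → ⊤ (no change)
  #10 pop 2: in=⊤ → ⊤ (was −); enqueue [3,5,6]
  #11 pop 4: in=⊤ → ⊤ (was +); enqueue [1]
  #12 pop 0: in=⊤ → + (no change)
  #13 pop 3: in=⊤ → ⊤ (no change)
  #14 pop 5: in=⊤ → ⊤ (no change)
  #15 pop 6: in=⊤ → ⊤ (no change)
  #16 pop 1: in=⊤ → ⊤ (no change)

Fixpoint:
  val[0] = +
  val[1] = ⊤
  val[2] = ⊤
  val[3] = ⊤
  val[4] = ⊤
  val[5] = ⊤
  val[6] = ⊤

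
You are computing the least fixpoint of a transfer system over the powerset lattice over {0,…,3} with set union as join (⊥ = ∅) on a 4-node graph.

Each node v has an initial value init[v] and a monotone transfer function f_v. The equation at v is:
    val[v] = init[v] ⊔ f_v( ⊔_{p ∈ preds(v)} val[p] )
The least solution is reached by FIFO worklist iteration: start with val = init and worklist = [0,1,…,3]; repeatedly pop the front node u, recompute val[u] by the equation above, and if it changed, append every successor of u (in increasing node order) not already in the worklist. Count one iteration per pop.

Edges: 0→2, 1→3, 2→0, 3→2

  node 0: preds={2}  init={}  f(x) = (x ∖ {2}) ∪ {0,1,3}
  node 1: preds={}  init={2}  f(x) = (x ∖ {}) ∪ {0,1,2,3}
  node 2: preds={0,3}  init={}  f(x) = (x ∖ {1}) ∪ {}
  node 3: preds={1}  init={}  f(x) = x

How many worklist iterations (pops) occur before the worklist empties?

Worklist (7 pops):
  #1 pop 0: in={} → {0,1,3} (was {}); enqueue []
  #2 pop 1: in={} → {0,1,2,3} (was {2}); enqueue []
  #3 pop 2: in={0,1,3} → {0,3} (was {}); enqueue [0]
  #4 pop 3: in={0,1,2,3} → {0,1,2,3} (was {}); enqueue [2]
  #5 pop 0: in={0,3} → {0,1,3} (no change)
  #6 pop 2: in={0,1,2,3} → {0,2,3} (was {0,3}); enqueue [0]
  #7 pop 0: in={0,2,3} → {0,1,3} (no change)

Fixpoint:
  val[0] = {0,1,3}
  val[1] = {0,1,2,3}
  val[2] = {0,2,3}
  val[3] = {0,1,2,3}

7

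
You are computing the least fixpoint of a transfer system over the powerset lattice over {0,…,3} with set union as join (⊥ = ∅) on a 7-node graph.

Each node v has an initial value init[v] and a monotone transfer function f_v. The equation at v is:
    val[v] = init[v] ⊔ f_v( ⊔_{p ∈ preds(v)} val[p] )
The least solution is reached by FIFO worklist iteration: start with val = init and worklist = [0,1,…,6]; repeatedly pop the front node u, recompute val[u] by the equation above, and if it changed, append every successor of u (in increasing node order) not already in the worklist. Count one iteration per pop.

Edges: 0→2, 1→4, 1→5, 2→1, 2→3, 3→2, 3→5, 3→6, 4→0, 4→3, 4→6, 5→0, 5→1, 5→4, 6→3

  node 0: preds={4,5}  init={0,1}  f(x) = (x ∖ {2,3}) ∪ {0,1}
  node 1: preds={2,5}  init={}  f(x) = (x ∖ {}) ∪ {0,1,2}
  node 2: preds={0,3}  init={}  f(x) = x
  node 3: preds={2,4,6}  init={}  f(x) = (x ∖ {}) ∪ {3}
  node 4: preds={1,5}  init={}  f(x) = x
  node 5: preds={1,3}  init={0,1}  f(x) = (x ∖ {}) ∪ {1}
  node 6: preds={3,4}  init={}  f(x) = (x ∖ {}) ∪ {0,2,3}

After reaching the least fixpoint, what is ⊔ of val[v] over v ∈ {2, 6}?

{0,1,2,3}

Trace (19 dequeues):
  [1] u=0 | in {0,1} | out {0,1} | ==
  [2] u=1 | in {0,1} | out {0,1,2} | prev {} | push {}
  [3] u=2 | in {0,1} | out {0,1} | prev {} | push {1}
  [4] u=3 | in {0,1} | out {0,1,3} | prev {} | push {2}
  [5] u=4 | in {0,1,2} | out {0,1,2} | prev {} | push {0,3}
  [6] u=5 | in {0,1,2,3} | out {0,1,2,3} | prev {0,1} | push {4}
  [7] u=6 | in {0,1,2,3} | out {0,1,2,3} | prev {} | push {}
  [8] u=1 | in {0,1,2,3} | out {0,1,2,3} | prev {0,1,2} | push {5}
  [9] u=2 | in {0,1,3} | out {0,1,3} | prev {0,1} | push {1}
  [10] u=0 | in {0,1,2,3} | out {0,1} | ==
  [11] u=3 | in {0,1,2,3} | out {0,1,2,3} | prev {0,1,3} | push {2,6}
  [12] u=4 | in {0,1,2,3} | out {0,1,2,3} | prev {0,1,2} | push {0,3}
  [13] u=5 | in {0,1,2,3} | out {0,1,2,3} | ==
  [14] u=1 | in {0,1,2,3} | out {0,1,2,3} | ==
  [15] u=2 | in {0,1,2,3} | out {0,1,2,3} | prev {0,1,3} | push {1}
  [16] u=6 | in {0,1,2,3} | out {0,1,2,3} | ==
  [17] u=0 | in {0,1,2,3} | out {0,1} | ==
  [18] u=3 | in {0,1,2,3} | out {0,1,2,3} | ==
  [19] u=1 | in {0,1,2,3} | out {0,1,2,3} | ==

Converged values:
  [0] {0,1}
  [1] {0,1,2,3}
  [2] {0,1,2,3}
  [3] {0,1,2,3}
  [4] {0,1,2,3}
  [5] {0,1,2,3}
  [6] {0,1,2,3}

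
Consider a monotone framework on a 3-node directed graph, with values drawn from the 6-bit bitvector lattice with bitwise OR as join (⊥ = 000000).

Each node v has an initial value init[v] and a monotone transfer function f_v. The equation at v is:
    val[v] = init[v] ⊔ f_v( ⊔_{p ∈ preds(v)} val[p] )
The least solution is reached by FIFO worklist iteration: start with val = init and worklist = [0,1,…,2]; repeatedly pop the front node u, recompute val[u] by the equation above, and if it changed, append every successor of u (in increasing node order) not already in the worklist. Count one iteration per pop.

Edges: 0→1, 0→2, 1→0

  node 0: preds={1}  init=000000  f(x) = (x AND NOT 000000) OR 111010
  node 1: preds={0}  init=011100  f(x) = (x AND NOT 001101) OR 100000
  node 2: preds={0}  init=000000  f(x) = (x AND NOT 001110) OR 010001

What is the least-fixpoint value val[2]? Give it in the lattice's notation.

110001

Worklist (4 pops):
  #1 pop 0: in=011100 → 111110 (was 000000); enqueue []
  #2 pop 1: in=111110 → 111110 (was 011100); enqueue [0]
  #3 pop 2: in=111110 → 110001 (was 000000); enqueue []
  #4 pop 0: in=111110 → 111110 (no change)

Fixpoint:
  val[0] = 111110
  val[1] = 111110
  val[2] = 110001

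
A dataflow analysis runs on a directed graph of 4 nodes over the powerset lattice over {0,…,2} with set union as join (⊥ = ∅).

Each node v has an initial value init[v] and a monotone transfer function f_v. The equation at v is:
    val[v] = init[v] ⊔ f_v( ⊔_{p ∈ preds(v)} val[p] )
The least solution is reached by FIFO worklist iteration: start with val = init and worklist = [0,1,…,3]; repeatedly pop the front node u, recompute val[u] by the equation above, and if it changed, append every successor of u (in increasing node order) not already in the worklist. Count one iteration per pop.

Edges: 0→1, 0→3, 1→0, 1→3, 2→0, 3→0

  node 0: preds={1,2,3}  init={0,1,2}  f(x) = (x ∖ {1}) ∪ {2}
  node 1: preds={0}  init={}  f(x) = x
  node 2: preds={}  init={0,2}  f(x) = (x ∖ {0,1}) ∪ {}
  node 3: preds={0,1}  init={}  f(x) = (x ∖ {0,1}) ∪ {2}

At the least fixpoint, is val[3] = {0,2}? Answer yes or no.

Trace (5 dequeues):
  [1] u=0 | in {0,2} | out {0,1,2} | ==
  [2] u=1 | in {0,1,2} | out {0,1,2} | prev {} | push {0}
  [3] u=2 | in {} | out {0,2} | ==
  [4] u=3 | in {0,1,2} | out {2} | prev {} | push {}
  [5] u=0 | in {0,1,2} | out {0,1,2} | ==

Converged values:
  [0] {0,1,2}
  [1] {0,1,2}
  [2] {0,2}
  [3] {2}

no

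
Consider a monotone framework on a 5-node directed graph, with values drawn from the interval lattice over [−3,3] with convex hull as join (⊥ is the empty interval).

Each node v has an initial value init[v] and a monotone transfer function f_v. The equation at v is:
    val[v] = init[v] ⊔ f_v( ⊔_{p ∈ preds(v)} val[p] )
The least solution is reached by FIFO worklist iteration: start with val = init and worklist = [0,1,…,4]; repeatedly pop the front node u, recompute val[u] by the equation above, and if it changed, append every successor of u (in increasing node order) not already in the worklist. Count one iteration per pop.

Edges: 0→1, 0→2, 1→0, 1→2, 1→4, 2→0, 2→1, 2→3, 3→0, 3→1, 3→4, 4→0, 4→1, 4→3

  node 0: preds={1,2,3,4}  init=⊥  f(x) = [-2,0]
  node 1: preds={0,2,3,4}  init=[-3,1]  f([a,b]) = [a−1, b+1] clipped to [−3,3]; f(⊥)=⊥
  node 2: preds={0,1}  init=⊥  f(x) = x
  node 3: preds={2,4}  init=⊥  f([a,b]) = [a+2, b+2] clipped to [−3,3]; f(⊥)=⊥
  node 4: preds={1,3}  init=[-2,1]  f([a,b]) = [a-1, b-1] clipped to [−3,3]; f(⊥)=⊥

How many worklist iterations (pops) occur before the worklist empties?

Trace (14 dequeues):
  [1] u=0 | in [-3,1] | out [-2,0] | prev ⊥ | push {}
  [2] u=1 | in [-2,1] | out [-3,2] | prev [-3,1] | push {0}
  [3] u=2 | in [-3,2] | out [-3,2] | prev ⊥ | push {1}
  [4] u=3 | in [-3,2] | out [-1,3] | prev ⊥ | push {}
  [5] u=4 | in [-3,3] | out [-3,2] | prev [-2,1] | push {3}
  [6] u=0 | in [-3,3] | out [-2,0] | ==
  [7] u=1 | in [-3,3] | out [-3,3] | prev [-3,2] | push {0,2,4}
  [8] u=3 | in [-3,2] | out [-1,3] | ==
  [9] u=0 | in [-3,3] | out [-2,0] | ==
  [10] u=2 | in [-3,3] | out [-3,3] | prev [-3,2] | push {0,1,3}
  [11] u=4 | in [-3,3] | out [-3,2] | ==
  [12] u=0 | in [-3,3] | out [-2,0] | ==
  [13] u=1 | in [-3,3] | out [-3,3] | ==
  [14] u=3 | in [-3,3] | out [-1,3] | ==

Converged values:
  [0] [-2,0]
  [1] [-3,3]
  [2] [-3,3]
  [3] [-1,3]
  [4] [-3,2]

14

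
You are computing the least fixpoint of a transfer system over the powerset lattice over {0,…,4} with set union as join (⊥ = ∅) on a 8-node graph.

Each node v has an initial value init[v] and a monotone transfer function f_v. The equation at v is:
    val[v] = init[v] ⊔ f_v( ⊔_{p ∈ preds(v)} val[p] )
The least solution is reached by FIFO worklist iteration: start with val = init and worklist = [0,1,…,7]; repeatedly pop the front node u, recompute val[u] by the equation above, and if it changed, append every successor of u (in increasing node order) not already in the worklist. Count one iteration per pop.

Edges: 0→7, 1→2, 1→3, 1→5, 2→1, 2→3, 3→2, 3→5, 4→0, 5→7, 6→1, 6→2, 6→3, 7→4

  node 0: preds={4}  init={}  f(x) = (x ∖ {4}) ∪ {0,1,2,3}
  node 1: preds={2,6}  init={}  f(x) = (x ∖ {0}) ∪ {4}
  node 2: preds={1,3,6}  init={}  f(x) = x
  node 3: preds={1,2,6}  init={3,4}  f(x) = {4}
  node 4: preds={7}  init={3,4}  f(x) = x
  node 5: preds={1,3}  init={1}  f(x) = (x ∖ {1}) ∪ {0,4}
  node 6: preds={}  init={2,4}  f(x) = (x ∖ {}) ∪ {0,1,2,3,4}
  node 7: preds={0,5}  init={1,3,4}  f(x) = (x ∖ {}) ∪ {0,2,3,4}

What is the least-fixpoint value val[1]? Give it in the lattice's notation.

Worklist (16 pops):
  #1 pop 0: in={3,4} → {0,1,2,3} (was {}); enqueue []
  #2 pop 1: in={2,4} → {2,4} (was {}); enqueue []
  #3 pop 2: in={2,3,4} → {2,3,4} (was {}); enqueue [1]
  #4 pop 3: in={2,3,4} → {3,4} (no change)
  #5 pop 4: in={1,3,4} → {1,3,4} (was {3,4}); enqueue [0]
  #6 pop 5: in={2,3,4} → {0,1,2,3,4} (was {1}); enqueue []
  #7 pop 6: in={} → {0,1,2,3,4} (was {2,4}); enqueue [2,3]
  #8 pop 7: in={0,1,2,3,4} → {0,1,2,3,4} (was {1,3,4}); enqueue [4]
  #9 pop 1: in={0,1,2,3,4} → {1,2,3,4} (was {2,4}); enqueue [5]
  #10 pop 0: in={1,3,4} → {0,1,2,3} (no change)
  #11 pop 2: in={0,1,2,3,4} → {0,1,2,3,4} (was {2,3,4}); enqueue [1]
  #12 pop 3: in={0,1,2,3,4} → {3,4} (no change)
  #13 pop 4: in={0,1,2,3,4} → {0,1,2,3,4} (was {1,3,4}); enqueue [0]
  #14 pop 5: in={1,2,3,4} → {0,1,2,3,4} (no change)
  #15 pop 1: in={0,1,2,3,4} → {1,2,3,4} (no change)
  #16 pop 0: in={0,1,2,3,4} → {0,1,2,3} (no change)

Fixpoint:
  val[0] = {0,1,2,3}
  val[1] = {1,2,3,4}
  val[2] = {0,1,2,3,4}
  val[3] = {3,4}
  val[4] = {0,1,2,3,4}
  val[5] = {0,1,2,3,4}
  val[6] = {0,1,2,3,4}
  val[7] = {0,1,2,3,4}

{1,2,3,4}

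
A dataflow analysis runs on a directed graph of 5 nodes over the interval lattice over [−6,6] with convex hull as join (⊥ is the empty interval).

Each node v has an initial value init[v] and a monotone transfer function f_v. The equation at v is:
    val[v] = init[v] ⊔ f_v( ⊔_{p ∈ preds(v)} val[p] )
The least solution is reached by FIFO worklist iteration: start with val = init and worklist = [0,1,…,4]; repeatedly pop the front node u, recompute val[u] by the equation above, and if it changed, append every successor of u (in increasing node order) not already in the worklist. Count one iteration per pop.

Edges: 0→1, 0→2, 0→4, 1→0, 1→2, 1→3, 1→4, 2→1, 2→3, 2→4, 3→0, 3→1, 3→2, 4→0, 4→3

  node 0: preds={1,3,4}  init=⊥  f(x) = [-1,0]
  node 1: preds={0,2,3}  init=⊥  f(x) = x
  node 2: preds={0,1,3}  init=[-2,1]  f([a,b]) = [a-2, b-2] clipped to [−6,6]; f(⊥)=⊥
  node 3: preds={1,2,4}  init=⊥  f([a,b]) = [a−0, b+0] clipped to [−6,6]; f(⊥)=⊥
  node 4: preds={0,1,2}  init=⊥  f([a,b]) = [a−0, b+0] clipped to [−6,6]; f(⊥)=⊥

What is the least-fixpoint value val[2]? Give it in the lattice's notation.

Worklist (16 pops):
  #1 pop 0: in=⊥ → [-1,0] (was ⊥); enqueue []
  #2 pop 1: in=[-2,1] → [-2,1] (was ⊥); enqueue [0]
  #3 pop 2: in=[-2,1] → [-4,1] (was [-2,1]); enqueue [1]
  #4 pop 3: in=[-4,1] → [-4,1] (was ⊥); enqueue [2]
  #5 pop 4: in=[-4,1] → [-4,1] (was ⊥); enqueue [3]
  #6 pop 0: in=[-4,1] → [-1,0] (no change)
  #7 pop 1: in=[-4,1] → [-4,1] (was [-2,1]); enqueue [0,4]
  #8 pop 2: in=[-4,1] → [-6,1] (was [-4,1]); enqueue [1]
  #9 pop 3: in=[-6,1] → [-6,1] (was [-4,1]); enqueue [2]
  #10 pop 0: in=[-6,1] → [-1,0] (no change)
  #11 pop 4: in=[-6,1] → [-6,1] (was [-4,1]); enqueue [0,3]
  #12 pop 1: in=[-6,1] → [-6,1] (was [-4,1]); enqueue [4]
  #13 pop 2: in=[-6,1] → [-6,1] (no change)
  #14 pop 0: in=[-6,1] → [-1,0] (no change)
  #15 pop 3: in=[-6,1] → [-6,1] (no change)
  #16 pop 4: in=[-6,1] → [-6,1] (no change)

Fixpoint:
  val[0] = [-1,0]
  val[1] = [-6,1]
  val[2] = [-6,1]
  val[3] = [-6,1]
  val[4] = [-6,1]

[-6,1]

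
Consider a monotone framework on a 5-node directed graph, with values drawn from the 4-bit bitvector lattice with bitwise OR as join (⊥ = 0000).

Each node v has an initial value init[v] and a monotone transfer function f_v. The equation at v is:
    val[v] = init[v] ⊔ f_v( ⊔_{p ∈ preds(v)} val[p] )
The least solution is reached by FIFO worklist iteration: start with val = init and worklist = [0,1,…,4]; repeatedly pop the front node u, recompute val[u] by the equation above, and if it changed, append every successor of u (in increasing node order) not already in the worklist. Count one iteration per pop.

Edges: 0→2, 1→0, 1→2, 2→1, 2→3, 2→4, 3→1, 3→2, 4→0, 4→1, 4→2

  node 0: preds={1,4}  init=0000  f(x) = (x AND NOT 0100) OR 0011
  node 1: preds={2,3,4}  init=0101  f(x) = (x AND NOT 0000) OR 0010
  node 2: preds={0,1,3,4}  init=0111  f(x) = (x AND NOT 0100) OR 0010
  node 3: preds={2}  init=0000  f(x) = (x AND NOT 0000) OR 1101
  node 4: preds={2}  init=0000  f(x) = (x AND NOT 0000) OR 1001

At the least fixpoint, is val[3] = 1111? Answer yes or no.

yes

Worklist (12 pops):
  #1 pop 0: in=0101 → 0011 (was 0000); enqueue []
  #2 pop 1: in=0111 → 0111 (was 0101); enqueue [0]
  #3 pop 2: in=0111 → 0111 (no change)
  #4 pop 3: in=0111 → 1111 (was 0000); enqueue [1,2]
  #5 pop 4: in=0111 → 1111 (was 0000); enqueue []
  #6 pop 0: in=1111 → 1011 (was 0011); enqueue []
  #7 pop 1: in=1111 → 1111 (was 0111); enqueue [0]
  #8 pop 2: in=1111 → 1111 (was 0111); enqueue [1,3,4]
  #9 pop 0: in=1111 → 1011 (no change)
  #10 pop 1: in=1111 → 1111 (no change)
  #11 pop 3: in=1111 → 1111 (no change)
  #12 pop 4: in=1111 → 1111 (no change)

Fixpoint:
  val[0] = 1011
  val[1] = 1111
  val[2] = 1111
  val[3] = 1111
  val[4] = 1111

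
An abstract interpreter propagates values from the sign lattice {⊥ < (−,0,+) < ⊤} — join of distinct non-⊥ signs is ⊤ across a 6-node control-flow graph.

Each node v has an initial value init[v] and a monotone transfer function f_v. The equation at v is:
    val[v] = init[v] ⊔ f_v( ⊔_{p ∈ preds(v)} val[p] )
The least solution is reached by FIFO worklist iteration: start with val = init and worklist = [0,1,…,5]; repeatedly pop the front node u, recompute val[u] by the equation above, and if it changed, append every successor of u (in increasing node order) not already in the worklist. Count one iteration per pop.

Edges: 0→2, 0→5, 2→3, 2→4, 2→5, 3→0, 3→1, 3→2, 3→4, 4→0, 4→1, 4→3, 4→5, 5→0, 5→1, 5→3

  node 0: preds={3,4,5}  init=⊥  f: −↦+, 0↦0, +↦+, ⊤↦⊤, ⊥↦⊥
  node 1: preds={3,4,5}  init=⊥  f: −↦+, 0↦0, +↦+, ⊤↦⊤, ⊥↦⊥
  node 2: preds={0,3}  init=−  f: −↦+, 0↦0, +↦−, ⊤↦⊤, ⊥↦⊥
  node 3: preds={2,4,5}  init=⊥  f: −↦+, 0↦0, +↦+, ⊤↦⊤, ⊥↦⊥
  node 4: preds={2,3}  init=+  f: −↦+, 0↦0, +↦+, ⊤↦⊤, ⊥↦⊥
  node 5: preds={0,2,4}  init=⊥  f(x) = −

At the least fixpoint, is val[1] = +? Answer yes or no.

Worklist (12 pops):
  #1 pop 0: in=+ → + (was ⊥); enqueue []
  #2 pop 1: in=+ → + (was ⊥); enqueue []
  #3 pop 2: in=+ → − (no change)
  #4 pop 3: in=⊤ → ⊤ (was ⊥); enqueue [0,1,2]
  #5 pop 4: in=⊤ → ⊤ (was +); enqueue [3]
  #6 pop 5: in=⊤ → − (was ⊥); enqueue []
  #7 pop 0: in=⊤ → ⊤ (was +); enqueue [5]
  #8 pop 1: in=⊤ → ⊤ (was +); enqueue []
  #9 pop 2: in=⊤ → ⊤ (was −); enqueue [4]
  #10 pop 3: in=⊤ → ⊤ (no change)
  #11 pop 5: in=⊤ → − (no change)
  #12 pop 4: in=⊤ → ⊤ (no change)

Fixpoint:
  val[0] = ⊤
  val[1] = ⊤
  val[2] = ⊤
  val[3] = ⊤
  val[4] = ⊤
  val[5] = −

no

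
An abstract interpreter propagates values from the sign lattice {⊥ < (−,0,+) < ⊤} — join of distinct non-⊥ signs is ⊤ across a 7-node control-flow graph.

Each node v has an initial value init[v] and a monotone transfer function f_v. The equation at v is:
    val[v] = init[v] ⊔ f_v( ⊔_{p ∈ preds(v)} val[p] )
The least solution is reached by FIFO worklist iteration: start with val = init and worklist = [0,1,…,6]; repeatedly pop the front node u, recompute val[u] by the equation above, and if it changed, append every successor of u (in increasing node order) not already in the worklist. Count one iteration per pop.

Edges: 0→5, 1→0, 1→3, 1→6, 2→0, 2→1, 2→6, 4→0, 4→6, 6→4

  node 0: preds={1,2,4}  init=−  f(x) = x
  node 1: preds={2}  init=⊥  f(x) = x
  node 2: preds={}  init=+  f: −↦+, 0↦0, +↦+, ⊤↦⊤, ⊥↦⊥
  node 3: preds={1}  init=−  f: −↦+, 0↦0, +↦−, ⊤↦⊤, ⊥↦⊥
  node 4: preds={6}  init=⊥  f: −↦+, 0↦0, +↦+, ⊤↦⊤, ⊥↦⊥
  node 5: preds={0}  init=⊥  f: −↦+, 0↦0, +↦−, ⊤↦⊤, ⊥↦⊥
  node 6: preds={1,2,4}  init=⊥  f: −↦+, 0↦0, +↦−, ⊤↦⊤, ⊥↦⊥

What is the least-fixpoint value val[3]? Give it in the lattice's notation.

−

Iteration log — 11 steps:
  step 1. node 0  ⊔preds=+  new=⊤  old=−  +wl: 
  step 2. node 1  ⊔preds=+  new=+  old=⊥  +wl: 0
  step 3. node 2  ⊔preds=⊥  new=+  stable
  step 4. node 3  ⊔preds=+  new=−  stable
  step 5. node 4  ⊔preds=⊥  new=⊥  stable
  step 6. node 5  ⊔preds=⊤  new=⊤  old=⊥  +wl: 
  step 7. node 6  ⊔preds=+  new=−  old=⊥  +wl: 4
  step 8. node 0  ⊔preds=+  new=⊤  stable
  step 9. node 4  ⊔preds=−  new=+  old=⊥  +wl: 0,6
  step 10. node 0  ⊔preds=+  new=⊤  stable
  step 11. node 6  ⊔preds=+  new=−  stable

Least fixpoint reached:
  node 0: ⊤
  node 1: +
  node 2: +
  node 3: −
  node 4: +
  node 5: ⊤
  node 6: −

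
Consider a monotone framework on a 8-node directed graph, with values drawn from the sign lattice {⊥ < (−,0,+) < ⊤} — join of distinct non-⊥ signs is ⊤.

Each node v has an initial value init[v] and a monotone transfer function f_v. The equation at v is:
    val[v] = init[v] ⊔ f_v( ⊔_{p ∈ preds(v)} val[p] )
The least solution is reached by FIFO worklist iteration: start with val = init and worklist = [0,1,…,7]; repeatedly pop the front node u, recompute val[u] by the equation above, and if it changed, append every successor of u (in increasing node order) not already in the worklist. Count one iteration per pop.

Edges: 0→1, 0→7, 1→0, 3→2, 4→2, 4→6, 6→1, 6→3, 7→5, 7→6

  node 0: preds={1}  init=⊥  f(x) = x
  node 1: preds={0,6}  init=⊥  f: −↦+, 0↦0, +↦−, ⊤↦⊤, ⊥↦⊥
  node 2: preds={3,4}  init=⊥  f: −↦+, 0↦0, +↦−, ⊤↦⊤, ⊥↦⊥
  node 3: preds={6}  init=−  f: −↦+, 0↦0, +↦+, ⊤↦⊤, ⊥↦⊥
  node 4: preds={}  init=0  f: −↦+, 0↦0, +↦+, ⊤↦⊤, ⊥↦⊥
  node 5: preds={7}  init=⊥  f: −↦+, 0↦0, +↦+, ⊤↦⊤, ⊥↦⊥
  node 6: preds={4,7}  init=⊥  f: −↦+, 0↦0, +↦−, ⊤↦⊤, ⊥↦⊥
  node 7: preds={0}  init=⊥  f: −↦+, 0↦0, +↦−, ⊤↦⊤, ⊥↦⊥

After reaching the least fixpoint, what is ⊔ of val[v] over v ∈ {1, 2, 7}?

⊤

Iteration log — 16 steps:
  step 1. node 0  ⊔preds=⊥  new=⊥  stable
  step 2. node 1  ⊔preds=⊥  new=⊥  stable
  step 3. node 2  ⊔preds=⊤  new=⊤  old=⊥  +wl: 
  step 4. node 3  ⊔preds=⊥  new=−  stable
  step 5. node 4  ⊔preds=⊥  new=0  stable
  step 6. node 5  ⊔preds=⊥  new=⊥  stable
  step 7. node 6  ⊔preds=0  new=0  old=⊥  +wl: 1,3
  step 8. node 7  ⊔preds=⊥  new=⊥  stable
  step 9. node 1  ⊔preds=0  new=0  old=⊥  +wl: 0
  step 10. node 3  ⊔preds=0  new=⊤  old=−  +wl: 2
  step 11. node 0  ⊔preds=0  new=0  old=⊥  +wl: 1,7
  step 12. node 2  ⊔preds=⊤  new=⊤  stable
  step 13. node 1  ⊔preds=0  new=0  stable
  step 14. node 7  ⊔preds=0  new=0  old=⊥  +wl: 5,6
  step 15. node 5  ⊔preds=0  new=0  old=⊥  +wl: 
  step 16. node 6  ⊔preds=0  new=0  stable

Least fixpoint reached:
  node 0: 0
  node 1: 0
  node 2: ⊤
  node 3: ⊤
  node 4: 0
  node 5: 0
  node 6: 0
  node 7: 0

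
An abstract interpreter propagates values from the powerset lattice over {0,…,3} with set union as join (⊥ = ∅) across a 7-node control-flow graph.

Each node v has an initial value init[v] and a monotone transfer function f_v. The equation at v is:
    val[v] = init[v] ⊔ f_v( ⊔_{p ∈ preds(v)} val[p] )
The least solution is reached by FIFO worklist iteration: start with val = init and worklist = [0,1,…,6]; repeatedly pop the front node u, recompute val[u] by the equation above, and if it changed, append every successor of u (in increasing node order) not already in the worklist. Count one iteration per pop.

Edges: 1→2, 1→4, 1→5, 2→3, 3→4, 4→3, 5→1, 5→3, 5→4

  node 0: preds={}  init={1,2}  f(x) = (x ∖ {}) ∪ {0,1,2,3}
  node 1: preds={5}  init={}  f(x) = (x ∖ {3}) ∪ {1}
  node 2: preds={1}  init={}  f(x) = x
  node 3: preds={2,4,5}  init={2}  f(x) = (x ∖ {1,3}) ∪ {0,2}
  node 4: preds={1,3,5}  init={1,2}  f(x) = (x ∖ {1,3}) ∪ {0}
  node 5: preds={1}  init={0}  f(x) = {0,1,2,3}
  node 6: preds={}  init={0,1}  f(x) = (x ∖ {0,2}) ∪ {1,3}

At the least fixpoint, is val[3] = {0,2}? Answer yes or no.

Trace (13 dequeues):
  [1] u=0 | in {} | out {0,1,2,3} | prev {1,2} | push {}
  [2] u=1 | in {0} | out {0,1} | prev {} | push {}
  [3] u=2 | in {0,1} | out {0,1} | prev {} | push {}
  [4] u=3 | in {0,1,2} | out {0,2} | prev {2} | push {}
  [5] u=4 | in {0,1,2} | out {0,1,2} | prev {1,2} | push {3}
  [6] u=5 | in {0,1} | out {0,1,2,3} | prev {0} | push {1,4}
  [7] u=6 | in {} | out {0,1,3} | prev {0,1} | push {}
  [8] u=3 | in {0,1,2,3} | out {0,2} | ==
  [9] u=1 | in {0,1,2,3} | out {0,1,2} | prev {0,1} | push {2,5}
  [10] u=4 | in {0,1,2,3} | out {0,1,2} | ==
  [11] u=2 | in {0,1,2} | out {0,1,2} | prev {0,1} | push {3}
  [12] u=5 | in {0,1,2} | out {0,1,2,3} | ==
  [13] u=3 | in {0,1,2,3} | out {0,2} | ==

Converged values:
  [0] {0,1,2,3}
  [1] {0,1,2}
  [2] {0,1,2}
  [3] {0,2}
  [4] {0,1,2}
  [5] {0,1,2,3}
  [6] {0,1,3}

yes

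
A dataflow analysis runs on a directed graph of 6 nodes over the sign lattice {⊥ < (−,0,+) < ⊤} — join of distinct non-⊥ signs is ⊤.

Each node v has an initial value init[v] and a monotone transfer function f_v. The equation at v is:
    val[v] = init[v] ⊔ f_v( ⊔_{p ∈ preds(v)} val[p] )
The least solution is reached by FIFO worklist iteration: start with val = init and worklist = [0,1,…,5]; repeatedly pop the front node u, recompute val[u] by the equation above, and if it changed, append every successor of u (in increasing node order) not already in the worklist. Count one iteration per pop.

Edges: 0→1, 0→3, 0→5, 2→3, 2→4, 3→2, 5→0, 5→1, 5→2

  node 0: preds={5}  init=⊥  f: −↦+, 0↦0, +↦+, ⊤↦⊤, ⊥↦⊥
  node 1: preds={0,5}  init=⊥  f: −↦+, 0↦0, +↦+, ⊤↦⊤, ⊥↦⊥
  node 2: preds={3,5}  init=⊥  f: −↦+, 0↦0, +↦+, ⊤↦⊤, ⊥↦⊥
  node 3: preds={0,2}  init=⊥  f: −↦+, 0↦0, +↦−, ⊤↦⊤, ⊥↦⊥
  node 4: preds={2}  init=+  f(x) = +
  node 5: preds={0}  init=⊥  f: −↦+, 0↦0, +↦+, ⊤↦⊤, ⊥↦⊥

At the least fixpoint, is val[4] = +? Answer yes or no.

yes

Iteration log — 6 steps:
  step 1. node 0  ⊔preds=⊥  new=⊥  stable
  step 2. node 1  ⊔preds=⊥  new=⊥  stable
  step 3. node 2  ⊔preds=⊥  new=⊥  stable
  step 4. node 3  ⊔preds=⊥  new=⊥  stable
  step 5. node 4  ⊔preds=⊥  new=+  stable
  step 6. node 5  ⊔preds=⊥  new=⊥  stable

Least fixpoint reached:
  node 0: ⊥
  node 1: ⊥
  node 2: ⊥
  node 3: ⊥
  node 4: +
  node 5: ⊥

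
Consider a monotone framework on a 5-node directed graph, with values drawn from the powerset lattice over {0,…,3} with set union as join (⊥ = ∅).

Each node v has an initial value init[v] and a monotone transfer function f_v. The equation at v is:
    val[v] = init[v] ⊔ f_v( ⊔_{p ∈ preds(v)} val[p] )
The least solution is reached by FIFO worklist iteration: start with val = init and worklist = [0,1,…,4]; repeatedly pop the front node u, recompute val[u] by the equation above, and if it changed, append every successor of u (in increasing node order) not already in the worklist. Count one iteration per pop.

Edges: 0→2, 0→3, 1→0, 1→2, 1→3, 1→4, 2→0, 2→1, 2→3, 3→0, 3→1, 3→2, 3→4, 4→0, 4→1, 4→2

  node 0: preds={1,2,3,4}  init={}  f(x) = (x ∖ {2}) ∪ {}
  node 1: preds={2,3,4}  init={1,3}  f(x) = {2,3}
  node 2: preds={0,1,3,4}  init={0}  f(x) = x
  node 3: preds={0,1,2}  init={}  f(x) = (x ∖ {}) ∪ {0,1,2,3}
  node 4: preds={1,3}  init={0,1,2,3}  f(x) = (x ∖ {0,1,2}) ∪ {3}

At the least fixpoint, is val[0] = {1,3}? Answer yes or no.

Iteration log — 8 steps:
  step 1. node 0  ⊔preds={0,1,2,3}  new={0,1,3}  old={}  +wl: 
  step 2. node 1  ⊔preds={0,1,2,3}  new={1,2,3}  old={1,3}  +wl: 0
  step 3. node 2  ⊔preds={0,1,2,3}  new={0,1,2,3}  old={0}  +wl: 1
  step 4. node 3  ⊔preds={0,1,2,3}  new={0,1,2,3}  old={}  +wl: 2
  step 5. node 4  ⊔preds={0,1,2,3}  new={0,1,2,3}  stable
  step 6. node 0  ⊔preds={0,1,2,3}  new={0,1,3}  stable
  step 7. node 1  ⊔preds={0,1,2,3}  new={1,2,3}  stable
  step 8. node 2  ⊔preds={0,1,2,3}  new={0,1,2,3}  stable

Least fixpoint reached:
  node 0: {0,1,3}
  node 1: {1,2,3}
  node 2: {0,1,2,3}
  node 3: {0,1,2,3}
  node 4: {0,1,2,3}

no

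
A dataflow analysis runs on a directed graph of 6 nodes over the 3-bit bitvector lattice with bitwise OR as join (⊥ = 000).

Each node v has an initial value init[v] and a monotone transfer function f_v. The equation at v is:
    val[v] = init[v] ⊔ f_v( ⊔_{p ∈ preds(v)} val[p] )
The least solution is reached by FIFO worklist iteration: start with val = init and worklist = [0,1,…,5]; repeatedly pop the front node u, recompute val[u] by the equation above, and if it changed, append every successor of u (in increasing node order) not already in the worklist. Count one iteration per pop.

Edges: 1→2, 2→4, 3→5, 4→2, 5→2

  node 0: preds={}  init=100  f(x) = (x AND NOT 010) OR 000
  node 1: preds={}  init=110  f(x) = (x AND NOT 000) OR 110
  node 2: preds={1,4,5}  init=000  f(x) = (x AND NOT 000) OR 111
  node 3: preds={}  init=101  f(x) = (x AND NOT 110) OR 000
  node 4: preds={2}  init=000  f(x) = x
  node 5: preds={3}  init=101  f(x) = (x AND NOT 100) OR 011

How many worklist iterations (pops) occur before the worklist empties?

7

Iteration log — 7 steps:
  step 1. node 0  ⊔preds=000  new=100  stable
  step 2. node 1  ⊔preds=000  new=110  stable
  step 3. node 2  ⊔preds=111  new=111  old=000  +wl: 
  step 4. node 3  ⊔preds=000  new=101  stable
  step 5. node 4  ⊔preds=111  new=111  old=000  +wl: 2
  step 6. node 5  ⊔preds=101  new=111  old=101  +wl: 
  step 7. node 2  ⊔preds=111  new=111  stable

Least fixpoint reached:
  node 0: 100
  node 1: 110
  node 2: 111
  node 3: 101
  node 4: 111
  node 5: 111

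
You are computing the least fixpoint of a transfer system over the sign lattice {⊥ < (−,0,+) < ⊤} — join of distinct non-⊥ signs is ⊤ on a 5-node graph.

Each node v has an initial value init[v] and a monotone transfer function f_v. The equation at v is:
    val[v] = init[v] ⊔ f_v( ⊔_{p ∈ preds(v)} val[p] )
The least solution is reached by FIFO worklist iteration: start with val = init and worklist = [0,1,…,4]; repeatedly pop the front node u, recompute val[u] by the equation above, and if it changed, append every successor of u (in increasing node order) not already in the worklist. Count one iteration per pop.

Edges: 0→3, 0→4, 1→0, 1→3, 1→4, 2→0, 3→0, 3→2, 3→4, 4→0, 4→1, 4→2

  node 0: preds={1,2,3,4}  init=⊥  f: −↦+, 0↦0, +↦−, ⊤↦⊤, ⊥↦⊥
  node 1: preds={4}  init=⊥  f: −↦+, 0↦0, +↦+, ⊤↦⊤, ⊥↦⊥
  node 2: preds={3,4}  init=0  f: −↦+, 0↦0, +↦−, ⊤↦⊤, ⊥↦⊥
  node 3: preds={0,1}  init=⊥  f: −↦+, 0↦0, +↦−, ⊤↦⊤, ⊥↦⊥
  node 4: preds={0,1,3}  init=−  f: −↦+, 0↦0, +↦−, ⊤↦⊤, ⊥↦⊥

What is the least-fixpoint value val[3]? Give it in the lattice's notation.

⊤

Iteration log — 11 steps:
  step 1. node 0  ⊔preds=⊤  new=⊤  old=⊥  +wl: 
  step 2. node 1  ⊔preds=−  new=+  old=⊥  +wl: 0
  step 3. node 2  ⊔preds=−  new=⊤  old=0  +wl: 
  step 4. node 3  ⊔preds=⊤  new=⊤  old=⊥  +wl: 2
  step 5. node 4  ⊔preds=⊤  new=⊤  old=−  +wl: 1
  step 6. node 0  ⊔preds=⊤  new=⊤  stable
  step 7. node 2  ⊔preds=⊤  new=⊤  stable
  step 8. node 1  ⊔preds=⊤  new=⊤  old=+  +wl: 0,3,4
  step 9. node 0  ⊔preds=⊤  new=⊤  stable
  step 10. node 3  ⊔preds=⊤  new=⊤  stable
  step 11. node 4  ⊔preds=⊤  new=⊤  stable

Least fixpoint reached:
  node 0: ⊤
  node 1: ⊤
  node 2: ⊤
  node 3: ⊤
  node 4: ⊤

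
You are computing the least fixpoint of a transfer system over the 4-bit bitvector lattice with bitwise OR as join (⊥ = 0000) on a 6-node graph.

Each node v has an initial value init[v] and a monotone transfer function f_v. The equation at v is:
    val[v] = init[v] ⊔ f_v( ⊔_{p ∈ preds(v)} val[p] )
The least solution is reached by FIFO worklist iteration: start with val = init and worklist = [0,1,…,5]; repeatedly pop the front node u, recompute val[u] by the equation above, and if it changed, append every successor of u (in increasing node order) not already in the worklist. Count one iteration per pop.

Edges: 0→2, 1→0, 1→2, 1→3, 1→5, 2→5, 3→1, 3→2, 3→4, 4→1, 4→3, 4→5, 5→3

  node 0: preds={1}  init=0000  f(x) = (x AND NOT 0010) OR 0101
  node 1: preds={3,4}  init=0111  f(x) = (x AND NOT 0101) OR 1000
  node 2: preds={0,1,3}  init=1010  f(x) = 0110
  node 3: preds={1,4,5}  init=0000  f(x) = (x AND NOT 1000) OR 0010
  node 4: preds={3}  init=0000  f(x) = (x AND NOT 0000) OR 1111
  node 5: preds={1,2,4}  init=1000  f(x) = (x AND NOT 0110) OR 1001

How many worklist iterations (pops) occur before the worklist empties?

10

Iteration log — 10 steps:
  step 1. node 0  ⊔preds=0111  new=0101  old=0000  +wl: 
  step 2. node 1  ⊔preds=0000  new=1111  old=0111  +wl: 0
  step 3. node 2  ⊔preds=1111  new=1110  old=1010  +wl: 
  step 4. node 3  ⊔preds=1111  new=0111  old=0000  +wl: 1,2
  step 5. node 4  ⊔preds=0111  new=1111  old=0000  +wl: 3
  step 6. node 5  ⊔preds=1111  new=1001  old=1000  +wl: 
  step 7. node 0  ⊔preds=1111  new=1101  old=0101  +wl: 
  step 8. node 1  ⊔preds=1111  new=1111  stable
  step 9. node 2  ⊔preds=1111  new=1110  stable
  step 10. node 3  ⊔preds=1111  new=0111  stable

Least fixpoint reached:
  node 0: 1101
  node 1: 1111
  node 2: 1110
  node 3: 0111
  node 4: 1111
  node 5: 1001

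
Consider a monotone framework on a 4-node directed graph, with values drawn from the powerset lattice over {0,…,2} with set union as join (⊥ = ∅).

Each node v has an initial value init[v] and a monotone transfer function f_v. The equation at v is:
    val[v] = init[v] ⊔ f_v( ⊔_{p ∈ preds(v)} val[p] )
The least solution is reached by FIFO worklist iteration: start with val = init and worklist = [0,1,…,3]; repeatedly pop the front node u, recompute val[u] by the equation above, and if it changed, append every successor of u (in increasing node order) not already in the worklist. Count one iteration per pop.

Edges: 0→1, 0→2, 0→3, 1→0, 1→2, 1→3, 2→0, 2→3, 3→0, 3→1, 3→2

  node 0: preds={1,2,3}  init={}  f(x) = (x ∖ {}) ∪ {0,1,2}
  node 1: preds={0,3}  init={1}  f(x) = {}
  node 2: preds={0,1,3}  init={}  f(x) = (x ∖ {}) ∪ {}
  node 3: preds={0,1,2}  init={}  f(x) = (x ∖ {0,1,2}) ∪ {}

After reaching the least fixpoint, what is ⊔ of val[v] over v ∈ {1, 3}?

{1}

Iteration log — 5 steps:
  step 1. node 0  ⊔preds={1}  new={0,1,2}  old={}  +wl: 
  step 2. node 1  ⊔preds={0,1,2}  new={1}  stable
  step 3. node 2  ⊔preds={0,1,2}  new={0,1,2}  old={}  +wl: 0
  step 4. node 3  ⊔preds={0,1,2}  new={}  stable
  step 5. node 0  ⊔preds={0,1,2}  new={0,1,2}  stable

Least fixpoint reached:
  node 0: {0,1,2}
  node 1: {1}
  node 2: {0,1,2}
  node 3: {}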